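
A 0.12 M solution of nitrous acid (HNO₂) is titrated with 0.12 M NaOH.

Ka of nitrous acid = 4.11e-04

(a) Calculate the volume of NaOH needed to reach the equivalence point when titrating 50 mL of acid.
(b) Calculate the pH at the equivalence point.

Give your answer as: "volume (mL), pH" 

moles acid = 0.12 × 50/1000 = 0.006 mol; V_base = moles/0.12 × 1000 = 50.0 mL. At equivalence only the conjugate base is present: [A⁻] = 0.006/0.100 = 6.0000e-02 M. Kb = Kw/Ka = 2.43e-11; [OH⁻] = √(Kb × [A⁻]) = 1.2082e-06; pOH = 5.92; pH = 14 - pOH = 8.08.

V = 50.0 mL, pH = 8.08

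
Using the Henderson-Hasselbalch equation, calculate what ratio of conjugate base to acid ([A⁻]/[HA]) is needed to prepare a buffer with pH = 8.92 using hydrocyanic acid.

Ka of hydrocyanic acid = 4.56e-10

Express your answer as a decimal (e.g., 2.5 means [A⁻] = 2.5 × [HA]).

pKa = -log(4.56e-10) = 9.3410. pH = pKa + log([A⁻]/[HA]), so log([A⁻]/[HA]) = pH − pKa = 8.92 − 9.3410 = -0.4210. [A⁻]/[HA] = 10^(-0.4210) = 0.379

[A⁻]/[HA] = 0.379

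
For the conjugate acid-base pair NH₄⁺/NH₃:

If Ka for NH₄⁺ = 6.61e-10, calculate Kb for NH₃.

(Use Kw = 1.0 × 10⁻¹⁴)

For a conjugate pair Ka × Kb = Kw, so Kb = Kw/Ka = 1.0 × 10⁻¹⁴ / 6.61e-10 = 1.51e-05.

K_b = 1.51e-05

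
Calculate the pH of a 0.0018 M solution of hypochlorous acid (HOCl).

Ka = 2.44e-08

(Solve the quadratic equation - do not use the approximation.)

x² + Ka×x - Ka×C = 0. Using quadratic formula: [H⁺] = 6.6150e-06

pH = 5.18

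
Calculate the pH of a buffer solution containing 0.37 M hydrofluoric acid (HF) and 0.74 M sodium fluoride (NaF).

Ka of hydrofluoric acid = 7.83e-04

pKa = -log(7.83e-04) = 3.11. pH = pKa + log([A⁻]/[HA]) = 3.11 + log(0.74/0.37)

pH = 3.41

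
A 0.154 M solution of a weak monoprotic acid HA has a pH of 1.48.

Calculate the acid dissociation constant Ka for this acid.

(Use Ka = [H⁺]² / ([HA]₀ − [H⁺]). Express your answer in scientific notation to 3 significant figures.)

[H⁺] = 10^(−pH) = 10^(−1.48) = 3.311e-02 M. For HA ⇌ H⁺ + A⁻, Ka = [H⁺][A⁻]/[HA] = [H⁺]² / ([HA]₀ − [H⁺]) = (3.311e-02)² / (0.154 − 3.311e-02) = 9.07e-03.

K_a = 9.07e-03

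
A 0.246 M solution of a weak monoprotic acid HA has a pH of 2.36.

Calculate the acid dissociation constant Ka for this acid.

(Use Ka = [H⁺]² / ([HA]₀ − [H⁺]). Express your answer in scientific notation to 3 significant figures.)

[H⁺] = 10^(−pH) = 10^(−2.36) = 4.365e-03 M. For HA ⇌ H⁺ + A⁻, Ka = [H⁺][A⁻]/[HA] = [H⁺]² / ([HA]₀ − [H⁺]) = (4.365e-03)² / (0.246 − 4.365e-03) = 7.89e-05.

K_a = 7.89e-05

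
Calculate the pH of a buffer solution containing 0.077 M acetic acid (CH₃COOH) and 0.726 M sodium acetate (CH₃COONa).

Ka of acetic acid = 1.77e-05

pKa = -log(1.77e-05) = 4.75. pH = pKa + log([A⁻]/[HA]) = 4.75 + log(0.726/0.077)

pH = 5.73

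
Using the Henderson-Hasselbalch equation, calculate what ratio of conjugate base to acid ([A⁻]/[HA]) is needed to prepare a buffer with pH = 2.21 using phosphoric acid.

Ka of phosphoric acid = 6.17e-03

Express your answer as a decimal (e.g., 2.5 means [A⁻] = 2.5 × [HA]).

pKa = -log(6.17e-03) = 2.2097. pH = pKa + log([A⁻]/[HA]), so log([A⁻]/[HA]) = pH − pKa = 2.21 − 2.2097 = 0.0003. [A⁻]/[HA] = 10^(0.0003) = 1.00

[A⁻]/[HA] = 1.00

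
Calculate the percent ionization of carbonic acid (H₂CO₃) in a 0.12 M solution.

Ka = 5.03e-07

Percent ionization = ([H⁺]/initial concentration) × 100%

Using Ka equilibrium: x² + Ka×x - Ka×C = 0. Solving: [H⁺] = 2.4543e-04. Percent = (2.4543e-04/0.12) × 100

Percent ionization = 0.205%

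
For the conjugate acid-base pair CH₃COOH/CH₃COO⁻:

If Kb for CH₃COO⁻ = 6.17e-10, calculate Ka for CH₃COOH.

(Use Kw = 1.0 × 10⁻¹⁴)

For a conjugate pair Ka × Kb = Kw, so Ka = Kw/Kb = 1.0 × 10⁻¹⁴ / 6.17e-10 = 1.62e-05.

K_a = 1.62e-05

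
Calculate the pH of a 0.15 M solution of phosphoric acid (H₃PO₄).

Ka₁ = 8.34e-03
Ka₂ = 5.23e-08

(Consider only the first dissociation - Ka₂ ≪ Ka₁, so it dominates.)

First dissociation dominates. From Ka₁ = [H⁺][HA⁻]/[H₂A], x² + Ka₁·x − Ka₁·C = 0 with C = 0.15 M and Ka₁ = 8.34e-03. Solving: [H⁺] = (−Ka₁ + √(Ka₁² + 4·Ka₁·C)) / 2 = 3.1444e-02 M. pH = -log(3.1444e-02) = 1.50.

pH = 1.50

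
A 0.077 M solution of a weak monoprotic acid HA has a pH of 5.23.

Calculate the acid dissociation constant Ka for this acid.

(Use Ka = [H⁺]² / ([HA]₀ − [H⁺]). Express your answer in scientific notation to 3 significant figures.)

[H⁺] = 10^(−pH) = 10^(−5.23) = 5.888e-06 M. For HA ⇌ H⁺ + A⁻, Ka = [H⁺][A⁻]/[HA] = [H⁺]² / ([HA]₀ − [H⁺]) = (5.888e-06)² / (0.077 − 5.888e-06) = 4.50e-10.

K_a = 4.50e-10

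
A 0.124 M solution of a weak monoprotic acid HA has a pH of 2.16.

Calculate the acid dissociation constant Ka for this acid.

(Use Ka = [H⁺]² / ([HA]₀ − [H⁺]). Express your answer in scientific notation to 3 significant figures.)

[H⁺] = 10^(−pH) = 10^(−2.16) = 6.918e-03 M. For HA ⇌ H⁺ + A⁻, Ka = [H⁺][A⁻]/[HA] = [H⁺]² / ([HA]₀ − [H⁺]) = (6.918e-03)² / (0.124 − 6.918e-03) = 4.09e-04.

K_a = 4.09e-04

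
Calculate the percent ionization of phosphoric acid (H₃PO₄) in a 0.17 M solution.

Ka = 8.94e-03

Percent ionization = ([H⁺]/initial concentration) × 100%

Using Ka equilibrium: x² + Ka×x - Ka×C = 0. Solving: [H⁺] = 3.4770e-02. Percent = (3.4770e-02/0.17) × 100

Percent ionization = 20.5%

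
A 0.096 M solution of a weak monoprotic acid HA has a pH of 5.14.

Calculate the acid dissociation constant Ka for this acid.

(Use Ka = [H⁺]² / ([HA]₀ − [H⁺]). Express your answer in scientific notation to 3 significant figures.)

[H⁺] = 10^(−pH) = 10^(−5.14) = 7.244e-06 M. For HA ⇌ H⁺ + A⁻, Ka = [H⁺][A⁻]/[HA] = [H⁺]² / ([HA]₀ − [H⁺]) = (7.244e-06)² / (0.096 − 7.244e-06) = 5.47e-10.

K_a = 5.47e-10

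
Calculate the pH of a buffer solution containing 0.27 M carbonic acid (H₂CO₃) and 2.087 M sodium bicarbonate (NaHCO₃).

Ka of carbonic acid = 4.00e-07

pKa = -log(4.00e-07) = 6.40. pH = pKa + log([A⁻]/[HA]) = 6.40 + log(2.087/0.27)

pH = 7.29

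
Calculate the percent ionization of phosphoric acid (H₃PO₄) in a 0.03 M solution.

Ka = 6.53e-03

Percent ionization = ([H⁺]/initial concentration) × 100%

Using Ka equilibrium: x² + Ka×x - Ka×C = 0. Solving: [H⁺] = 1.1107e-02. Percent = (1.1107e-02/0.03) × 100

Percent ionization = 37%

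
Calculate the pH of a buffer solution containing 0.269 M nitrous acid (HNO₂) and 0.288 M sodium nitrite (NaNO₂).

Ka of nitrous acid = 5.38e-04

pKa = -log(5.38e-04) = 3.27. pH = pKa + log([A⁻]/[HA]) = 3.27 + log(0.288/0.269)

pH = 3.30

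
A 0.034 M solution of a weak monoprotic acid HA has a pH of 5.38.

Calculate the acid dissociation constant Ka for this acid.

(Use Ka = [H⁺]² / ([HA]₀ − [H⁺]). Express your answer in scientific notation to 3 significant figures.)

[H⁺] = 10^(−pH) = 10^(−5.38) = 4.169e-06 M. For HA ⇌ H⁺ + A⁻, Ka = [H⁺][A⁻]/[HA] = [H⁺]² / ([HA]₀ − [H⁺]) = (4.169e-06)² / (0.034 − 4.169e-06) = 5.11e-10.

K_a = 5.11e-10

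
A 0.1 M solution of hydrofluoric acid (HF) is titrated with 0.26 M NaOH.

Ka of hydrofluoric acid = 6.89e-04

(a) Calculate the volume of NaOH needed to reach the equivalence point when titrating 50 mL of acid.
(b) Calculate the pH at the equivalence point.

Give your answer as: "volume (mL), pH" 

moles acid = 0.1 × 50/1000 = 0.005 mol; V_base = moles/0.26 × 1000 = 19.2 mL. At equivalence only the conjugate base is present: [A⁻] = 0.005/0.069 = 7.2222e-02 M. Kb = Kw/Ka = 1.45e-11; [OH⁻] = √(Kb × [A⁻]) = 1.0238e-06; pOH = 5.99; pH = 14 - pOH = 8.01.

V = 19.2 mL, pH = 8.01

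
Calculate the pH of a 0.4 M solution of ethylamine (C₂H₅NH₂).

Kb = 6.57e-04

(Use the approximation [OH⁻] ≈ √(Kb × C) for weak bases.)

[OH⁻] = √(Kb × C) = √(6.57e-04 × 0.4) = 1.6211e-02. pOH = 1.79, pH = 14 - pOH

pH = 12.21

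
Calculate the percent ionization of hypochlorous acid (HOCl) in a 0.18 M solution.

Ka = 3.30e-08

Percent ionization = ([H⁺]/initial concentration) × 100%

Using Ka equilibrium: x² + Ka×x - Ka×C = 0. Solving: [H⁺] = 7.7055e-05. Percent = (7.7055e-05/0.18) × 100

Percent ionization = 0.0428%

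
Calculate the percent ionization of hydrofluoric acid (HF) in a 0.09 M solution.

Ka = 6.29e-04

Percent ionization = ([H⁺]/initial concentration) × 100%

Using Ka equilibrium: x² + Ka×x - Ka×C = 0. Solving: [H⁺] = 7.2160e-03. Percent = (7.2160e-03/0.09) × 100

Percent ionization = 8.02%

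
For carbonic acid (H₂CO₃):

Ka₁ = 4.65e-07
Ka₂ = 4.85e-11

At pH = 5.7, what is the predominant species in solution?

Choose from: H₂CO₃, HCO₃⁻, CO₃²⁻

pKa₁ = 6.33, pKa₂ = 10.31. For a polyprotic acid the predominant species crosses at each pKa: below pKa_n the protonated form dominates, above it the deprotonated form does. At pH = 5.7, the predominant species is H₂CO₃.

H₂CO₃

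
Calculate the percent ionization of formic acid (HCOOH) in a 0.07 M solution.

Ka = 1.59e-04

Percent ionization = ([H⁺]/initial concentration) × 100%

Using Ka equilibrium: x² + Ka×x - Ka×C = 0. Solving: [H⁺] = 3.2576e-03. Percent = (3.2576e-03/0.07) × 100

Percent ionization = 4.65%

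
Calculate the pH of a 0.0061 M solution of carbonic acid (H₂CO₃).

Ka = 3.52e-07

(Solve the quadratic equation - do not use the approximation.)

x² + Ka×x - Ka×C = 0. Using quadratic formula: [H⁺] = 4.6162e-05

pH = 4.34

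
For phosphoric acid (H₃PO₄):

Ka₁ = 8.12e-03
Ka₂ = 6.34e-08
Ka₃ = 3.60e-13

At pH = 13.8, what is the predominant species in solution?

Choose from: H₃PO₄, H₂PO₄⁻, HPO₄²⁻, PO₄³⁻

pKa₁ = 2.09, pKa₂ = 7.20, pKa₃ = 12.44. For a polyprotic acid the predominant species crosses at each pKa: below pKa_n the protonated form dominates, above it the deprotonated form does. At pH = 13.8, the predominant species is PO₄³⁻.

PO₄³⁻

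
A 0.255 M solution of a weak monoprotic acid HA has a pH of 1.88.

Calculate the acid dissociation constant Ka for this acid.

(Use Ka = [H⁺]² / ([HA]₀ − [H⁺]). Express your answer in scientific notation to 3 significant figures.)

[H⁺] = 10^(−pH) = 10^(−1.88) = 1.318e-02 M. For HA ⇌ H⁺ + A⁻, Ka = [H⁺][A⁻]/[HA] = [H⁺]² / ([HA]₀ − [H⁺]) = (1.318e-02)² / (0.255 − 1.318e-02) = 7.19e-04.

K_a = 7.19e-04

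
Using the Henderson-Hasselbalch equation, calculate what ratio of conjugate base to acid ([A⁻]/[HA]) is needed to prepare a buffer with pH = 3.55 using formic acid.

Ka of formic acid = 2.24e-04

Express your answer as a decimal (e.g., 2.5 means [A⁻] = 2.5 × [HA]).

pKa = -log(2.24e-04) = 3.6498. pH = pKa + log([A⁻]/[HA]), so log([A⁻]/[HA]) = pH − pKa = 3.55 − 3.6498 = -0.0998. [A⁻]/[HA] = 10^(-0.0998) = 0.795

[A⁻]/[HA] = 0.795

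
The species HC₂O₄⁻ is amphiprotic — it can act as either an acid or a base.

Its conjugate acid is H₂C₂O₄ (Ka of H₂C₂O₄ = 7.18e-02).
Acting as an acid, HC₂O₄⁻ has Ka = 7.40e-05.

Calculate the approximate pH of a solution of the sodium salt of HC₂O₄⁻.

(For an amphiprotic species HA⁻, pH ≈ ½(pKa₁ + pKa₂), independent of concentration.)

pKa₁ = -log(7.18e-02) = 1.14; pKa₂ = -log(7.40e-05) = 4.13. For an amphiprotic species, pH ≈ ½(pKa₁ + pKa₂) = ½(1.14 + 4.13) = 2.64.

pH = 2.64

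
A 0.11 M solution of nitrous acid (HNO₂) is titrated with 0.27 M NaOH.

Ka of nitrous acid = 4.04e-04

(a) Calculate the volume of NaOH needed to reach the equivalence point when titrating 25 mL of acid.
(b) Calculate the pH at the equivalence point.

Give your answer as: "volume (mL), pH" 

moles acid = 0.11 × 25/1000 = 0.00275 mol; V_base = moles/0.27 × 1000 = 10.2 mL. At equivalence only the conjugate base is present: [A⁻] = 0.00275/0.035 = 7.8158e-02 M. Kb = Kw/Ka = 2.48e-11; [OH⁻] = √(Kb × [A⁻]) = 1.3909e-06; pOH = 5.86; pH = 14 - pOH = 8.14.

V = 10.2 mL, pH = 8.14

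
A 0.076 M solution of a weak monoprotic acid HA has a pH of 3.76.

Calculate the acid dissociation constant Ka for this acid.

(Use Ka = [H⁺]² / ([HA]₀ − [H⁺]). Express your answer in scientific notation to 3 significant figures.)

[H⁺] = 10^(−pH) = 10^(−3.76) = 1.738e-04 M. For HA ⇌ H⁺ + A⁻, Ka = [H⁺][A⁻]/[HA] = [H⁺]² / ([HA]₀ − [H⁺]) = (1.738e-04)² / (0.076 − 1.738e-04) = 3.98e-07.

K_a = 3.98e-07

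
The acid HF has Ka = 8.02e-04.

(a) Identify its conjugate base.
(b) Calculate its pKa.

(a) The conjugate base is formed by removing one H⁺ from HF, giving F⁻. (b) pKa = -log(Ka) = -log(8.02e-04) = 3.10.

Conjugate base: F⁻; pK_a = 3.10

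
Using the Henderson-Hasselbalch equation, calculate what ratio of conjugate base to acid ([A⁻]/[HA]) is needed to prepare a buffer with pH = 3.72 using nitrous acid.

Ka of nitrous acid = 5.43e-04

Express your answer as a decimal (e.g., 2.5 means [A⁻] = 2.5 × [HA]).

pKa = -log(5.43e-04) = 3.2652. pH = pKa + log([A⁻]/[HA]), so log([A⁻]/[HA]) = pH − pKa = 3.72 − 3.2652 = 0.4548. [A⁻]/[HA] = 10^(0.4548) = 2.85

[A⁻]/[HA] = 2.85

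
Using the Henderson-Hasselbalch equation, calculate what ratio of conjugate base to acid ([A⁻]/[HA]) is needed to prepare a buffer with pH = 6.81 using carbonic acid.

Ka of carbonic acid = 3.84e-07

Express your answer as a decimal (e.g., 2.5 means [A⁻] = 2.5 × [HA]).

pKa = -log(3.84e-07) = 6.4157. pH = pKa + log([A⁻]/[HA]), so log([A⁻]/[HA]) = pH − pKa = 6.81 − 6.4157 = 0.3943. [A⁻]/[HA] = 10^(0.3943) = 2.48

[A⁻]/[HA] = 2.48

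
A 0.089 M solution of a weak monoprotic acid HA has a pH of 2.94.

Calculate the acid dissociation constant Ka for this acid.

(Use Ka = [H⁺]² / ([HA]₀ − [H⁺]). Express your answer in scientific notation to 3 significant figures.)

[H⁺] = 10^(−pH) = 10^(−2.94) = 1.148e-03 M. For HA ⇌ H⁺ + A⁻, Ka = [H⁺][A⁻]/[HA] = [H⁺]² / ([HA]₀ − [H⁺]) = (1.148e-03)² / (0.089 − 1.148e-03) = 1.50e-05.

K_a = 1.50e-05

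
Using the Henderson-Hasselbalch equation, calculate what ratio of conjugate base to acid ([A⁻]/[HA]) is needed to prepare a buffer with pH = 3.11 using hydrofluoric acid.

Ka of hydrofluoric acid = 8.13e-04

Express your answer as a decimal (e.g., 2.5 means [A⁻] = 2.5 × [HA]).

pKa = -log(8.13e-04) = 3.0899. pH = pKa + log([A⁻]/[HA]), so log([A⁻]/[HA]) = pH − pKa = 3.11 − 3.0899 = 0.0201. [A⁻]/[HA] = 10^(0.0201) = 1.05

[A⁻]/[HA] = 1.05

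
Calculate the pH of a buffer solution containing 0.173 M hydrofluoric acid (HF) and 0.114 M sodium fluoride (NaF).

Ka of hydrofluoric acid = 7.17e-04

pKa = -log(7.17e-04) = 3.14. pH = pKa + log([A⁻]/[HA]) = 3.14 + log(0.114/0.173)

pH = 2.96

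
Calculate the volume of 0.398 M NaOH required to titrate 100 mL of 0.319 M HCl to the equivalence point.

At equivalence: moles acid = moles base. moles HCl = 0.319 × 100/1000 = 0.0319 mol. V_base = moles / 0.398 × 1000 = 80.2 mL.

V_{base} = 80.2 mL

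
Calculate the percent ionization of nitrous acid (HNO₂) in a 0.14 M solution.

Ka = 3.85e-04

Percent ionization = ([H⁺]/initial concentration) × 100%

Using Ka equilibrium: x² + Ka×x - Ka×C = 0. Solving: [H⁺] = 7.1517e-03. Percent = (7.1517e-03/0.14) × 100

Percent ionization = 5.11%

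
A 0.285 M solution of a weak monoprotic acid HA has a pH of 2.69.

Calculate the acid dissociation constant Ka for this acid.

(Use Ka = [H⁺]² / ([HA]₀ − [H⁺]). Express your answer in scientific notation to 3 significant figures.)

[H⁺] = 10^(−pH) = 10^(−2.69) = 2.042e-03 M. For HA ⇌ H⁺ + A⁻, Ka = [H⁺][A⁻]/[HA] = [H⁺]² / ([HA]₀ − [H⁺]) = (2.042e-03)² / (0.285 − 2.042e-03) = 1.47e-05.

K_a = 1.47e-05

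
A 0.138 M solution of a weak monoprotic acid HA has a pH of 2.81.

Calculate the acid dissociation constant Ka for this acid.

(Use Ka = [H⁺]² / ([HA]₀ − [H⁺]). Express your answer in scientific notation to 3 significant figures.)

[H⁺] = 10^(−pH) = 10^(−2.81) = 1.549e-03 M. For HA ⇌ H⁺ + A⁻, Ka = [H⁺][A⁻]/[HA] = [H⁺]² / ([HA]₀ − [H⁺]) = (1.549e-03)² / (0.138 − 1.549e-03) = 1.76e-05.

K_a = 1.76e-05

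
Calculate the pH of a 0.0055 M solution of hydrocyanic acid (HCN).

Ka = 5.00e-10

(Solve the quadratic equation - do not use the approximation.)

x² + Ka×x - Ka×C = 0. Using quadratic formula: [H⁺] = 1.6581e-06

pH = 5.78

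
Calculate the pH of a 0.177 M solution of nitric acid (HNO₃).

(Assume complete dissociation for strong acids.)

[H⁺] = 0.177 M for strong acid. pH = -log[H⁺] = -log(0.177)

pH = 0.75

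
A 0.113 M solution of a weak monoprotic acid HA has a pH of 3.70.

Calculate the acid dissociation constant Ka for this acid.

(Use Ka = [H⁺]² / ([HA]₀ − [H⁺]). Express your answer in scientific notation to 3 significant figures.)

[H⁺] = 10^(−pH) = 10^(−3.70) = 1.995e-04 M. For HA ⇌ H⁺ + A⁻, Ka = [H⁺][A⁻]/[HA] = [H⁺]² / ([HA]₀ − [H⁺]) = (1.995e-04)² / (0.113 − 1.995e-04) = 3.53e-07.

K_a = 3.53e-07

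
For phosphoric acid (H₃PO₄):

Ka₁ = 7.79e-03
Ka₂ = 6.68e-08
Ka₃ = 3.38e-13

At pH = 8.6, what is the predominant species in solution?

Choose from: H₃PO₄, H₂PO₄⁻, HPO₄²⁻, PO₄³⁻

pKa₁ = 2.11, pKa₂ = 7.18, pKa₃ = 12.47. For a polyprotic acid the predominant species crosses at each pKa: below pKa_n the protonated form dominates, above it the deprotonated form does. At pH = 8.6, the predominant species is HPO₄²⁻.

HPO₄²⁻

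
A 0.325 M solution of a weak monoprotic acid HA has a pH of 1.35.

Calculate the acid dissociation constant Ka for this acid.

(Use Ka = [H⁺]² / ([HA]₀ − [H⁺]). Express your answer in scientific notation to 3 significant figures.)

[H⁺] = 10^(−pH) = 10^(−1.35) = 4.467e-02 M. For HA ⇌ H⁺ + A⁻, Ka = [H⁺][A⁻]/[HA] = [H⁺]² / ([HA]₀ − [H⁺]) = (4.467e-02)² / (0.325 − 4.467e-02) = 7.12e-03.

K_a = 7.12e-03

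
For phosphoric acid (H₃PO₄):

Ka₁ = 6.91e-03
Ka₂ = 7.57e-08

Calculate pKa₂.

pKa₂ = -log(Ka₂) = -log(7.57e-08) = 7.12.

pK_{a2} = 7.12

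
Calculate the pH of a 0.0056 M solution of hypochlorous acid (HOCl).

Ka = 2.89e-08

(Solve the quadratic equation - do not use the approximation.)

x² + Ka×x - Ka×C = 0. Using quadratic formula: [H⁺] = 1.2707e-05

pH = 4.90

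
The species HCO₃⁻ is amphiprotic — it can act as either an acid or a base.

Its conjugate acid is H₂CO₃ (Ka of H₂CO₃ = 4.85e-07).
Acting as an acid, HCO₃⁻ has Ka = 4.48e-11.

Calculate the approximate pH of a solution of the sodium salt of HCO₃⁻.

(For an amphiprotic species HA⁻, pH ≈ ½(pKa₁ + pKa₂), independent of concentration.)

pKa₁ = -log(4.85e-07) = 6.31; pKa₂ = -log(4.48e-11) = 10.35. For an amphiprotic species, pH ≈ ½(pKa₁ + pKa₂) = ½(6.31 + 10.35) = 8.33.

pH = 8.33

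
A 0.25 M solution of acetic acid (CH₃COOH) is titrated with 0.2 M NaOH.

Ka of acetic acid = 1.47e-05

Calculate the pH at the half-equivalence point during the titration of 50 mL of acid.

At half-equivalence [HA] = [A⁻], so Henderson-Hasselbalch gives pH = pKa = -log(1.47e-05) = 4.83.

pH = pKa = 4.83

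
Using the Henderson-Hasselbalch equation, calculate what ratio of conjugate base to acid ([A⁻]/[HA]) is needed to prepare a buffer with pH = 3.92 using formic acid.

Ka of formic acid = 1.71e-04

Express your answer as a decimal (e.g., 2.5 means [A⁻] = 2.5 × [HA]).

pKa = -log(1.71e-04) = 3.7670. pH = pKa + log([A⁻]/[HA]), so log([A⁻]/[HA]) = pH − pKa = 3.92 − 3.7670 = 0.1530. [A⁻]/[HA] = 10^(0.1530) = 1.42

[A⁻]/[HA] = 1.42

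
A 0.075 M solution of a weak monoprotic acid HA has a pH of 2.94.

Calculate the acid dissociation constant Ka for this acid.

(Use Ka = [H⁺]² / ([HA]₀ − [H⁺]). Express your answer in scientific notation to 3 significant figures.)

[H⁺] = 10^(−pH) = 10^(−2.94) = 1.148e-03 M. For HA ⇌ H⁺ + A⁻, Ka = [H⁺][A⁻]/[HA] = [H⁺]² / ([HA]₀ − [H⁺]) = (1.148e-03)² / (0.075 − 1.148e-03) = 1.79e-05.

K_a = 1.79e-05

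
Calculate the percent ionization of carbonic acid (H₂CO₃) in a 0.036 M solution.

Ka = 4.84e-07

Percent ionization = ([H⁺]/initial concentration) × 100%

Using Ka equilibrium: x² + Ka×x - Ka×C = 0. Solving: [H⁺] = 1.3176e-04. Percent = (1.3176e-04/0.036) × 100

Percent ionization = 0.366%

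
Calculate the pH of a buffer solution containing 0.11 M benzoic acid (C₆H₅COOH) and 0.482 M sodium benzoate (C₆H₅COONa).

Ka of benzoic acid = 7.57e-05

pKa = -log(7.57e-05) = 4.12. pH = pKa + log([A⁻]/[HA]) = 4.12 + log(0.482/0.11)

pH = 4.76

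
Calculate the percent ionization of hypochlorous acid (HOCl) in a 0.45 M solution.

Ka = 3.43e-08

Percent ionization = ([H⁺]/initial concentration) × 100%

Using Ka equilibrium: x² + Ka×x - Ka×C = 0. Solving: [H⁺] = 1.2422e-04. Percent = (1.2422e-04/0.45) × 100

Percent ionization = 0.0276%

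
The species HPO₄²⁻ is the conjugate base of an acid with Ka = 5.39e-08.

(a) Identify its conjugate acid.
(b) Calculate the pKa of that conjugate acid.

(a) The conjugate acid is formed by adding one H⁺ to HPO₄²⁻, giving H₂PO₄⁻. (b) pKa = -log(Ka) = -log(5.39e-08) = 7.27.

Conjugate acid: H₂PO₄⁻; pK_a = 7.27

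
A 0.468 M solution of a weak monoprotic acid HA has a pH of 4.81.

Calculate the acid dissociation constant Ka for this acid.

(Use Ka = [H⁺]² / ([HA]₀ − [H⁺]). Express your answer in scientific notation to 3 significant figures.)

[H⁺] = 10^(−pH) = 10^(−4.81) = 1.549e-05 M. For HA ⇌ H⁺ + A⁻, Ka = [H⁺][A⁻]/[HA] = [H⁺]² / ([HA]₀ − [H⁺]) = (1.549e-05)² / (0.468 − 1.549e-05) = 5.13e-10.

K_a = 5.13e-10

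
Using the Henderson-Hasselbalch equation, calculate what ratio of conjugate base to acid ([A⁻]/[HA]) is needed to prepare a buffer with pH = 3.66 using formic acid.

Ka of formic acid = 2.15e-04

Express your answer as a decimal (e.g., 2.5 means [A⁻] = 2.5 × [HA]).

pKa = -log(2.15e-04) = 3.6676. pH = pKa + log([A⁻]/[HA]), so log([A⁻]/[HA]) = pH − pKa = 3.66 − 3.6676 = -0.0076. [A⁻]/[HA] = 10^(-0.0076) = 0.983

[A⁻]/[HA] = 0.983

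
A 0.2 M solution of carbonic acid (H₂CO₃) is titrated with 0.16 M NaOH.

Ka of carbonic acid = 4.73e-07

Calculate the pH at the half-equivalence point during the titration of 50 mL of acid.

At half-equivalence [HA] = [A⁻], so Henderson-Hasselbalch gives pH = pKa = -log(4.73e-07) = 6.33.

pH = pKa = 6.33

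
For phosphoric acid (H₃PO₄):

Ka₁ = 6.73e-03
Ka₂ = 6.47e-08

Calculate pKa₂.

pKa₂ = -log(Ka₂) = -log(6.47e-08) = 7.19.

pK_{a2} = 7.19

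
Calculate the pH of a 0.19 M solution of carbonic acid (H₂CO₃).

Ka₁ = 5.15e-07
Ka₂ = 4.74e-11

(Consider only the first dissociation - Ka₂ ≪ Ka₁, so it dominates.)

First dissociation dominates. From Ka₁ = [H⁺][HA⁻]/[H₂A], x² + Ka₁·x − Ka₁·C = 0 with C = 0.19 M and Ka₁ = 5.15e-07. Solving: [H⁺] = (−Ka₁ + √(Ka₁² + 4·Ka₁·C)) / 2 = 3.1255e-04 M. pH = -log(3.1255e-04) = 3.51.

pH = 3.51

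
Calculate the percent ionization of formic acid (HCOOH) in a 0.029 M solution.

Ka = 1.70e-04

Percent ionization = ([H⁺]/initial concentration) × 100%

Using Ka equilibrium: x² + Ka×x - Ka×C = 0. Solving: [H⁺] = 2.1370e-03. Percent = (2.1370e-03/0.029) × 100

Percent ionization = 7.37%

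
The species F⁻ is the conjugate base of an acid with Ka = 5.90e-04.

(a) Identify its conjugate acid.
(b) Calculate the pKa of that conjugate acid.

(a) The conjugate acid is formed by adding one H⁺ to F⁻, giving HF. (b) pKa = -log(Ka) = -log(5.90e-04) = 3.23.

Conjugate acid: HF; pK_a = 3.23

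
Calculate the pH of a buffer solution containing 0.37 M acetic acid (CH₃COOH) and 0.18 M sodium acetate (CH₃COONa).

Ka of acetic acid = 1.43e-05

pKa = -log(1.43e-05) = 4.84. pH = pKa + log([A⁻]/[HA]) = 4.84 + log(0.18/0.37)

pH = 4.53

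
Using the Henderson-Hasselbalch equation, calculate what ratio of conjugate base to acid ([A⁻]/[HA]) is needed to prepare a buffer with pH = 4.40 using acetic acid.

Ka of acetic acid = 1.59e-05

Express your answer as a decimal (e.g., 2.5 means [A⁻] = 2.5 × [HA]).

pKa = -log(1.59e-05) = 4.7986. pH = pKa + log([A⁻]/[HA]), so log([A⁻]/[HA]) = pH − pKa = 4.40 − 4.7986 = -0.3986. [A⁻]/[HA] = 10^(-0.3986) = 0.399

[A⁻]/[HA] = 0.399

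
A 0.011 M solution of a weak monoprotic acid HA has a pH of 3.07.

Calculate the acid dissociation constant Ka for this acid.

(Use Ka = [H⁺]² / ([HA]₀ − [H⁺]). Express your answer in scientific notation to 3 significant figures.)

[H⁺] = 10^(−pH) = 10^(−3.07) = 8.511e-04 M. For HA ⇌ H⁺ + A⁻, Ka = [H⁺][A⁻]/[HA] = [H⁺]² / ([HA]₀ − [H⁺]) = (8.511e-04)² / (0.011 − 8.511e-04) = 7.14e-05.

K_a = 7.14e-05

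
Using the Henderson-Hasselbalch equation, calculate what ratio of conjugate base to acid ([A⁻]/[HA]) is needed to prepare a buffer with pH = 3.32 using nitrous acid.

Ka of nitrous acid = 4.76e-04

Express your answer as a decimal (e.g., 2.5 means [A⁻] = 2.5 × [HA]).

pKa = -log(4.76e-04) = 3.3224. pH = pKa + log([A⁻]/[HA]), so log([A⁻]/[HA]) = pH − pKa = 3.32 − 3.3224 = -0.0024. [A⁻]/[HA] = 10^(-0.0024) = 0.995

[A⁻]/[HA] = 0.995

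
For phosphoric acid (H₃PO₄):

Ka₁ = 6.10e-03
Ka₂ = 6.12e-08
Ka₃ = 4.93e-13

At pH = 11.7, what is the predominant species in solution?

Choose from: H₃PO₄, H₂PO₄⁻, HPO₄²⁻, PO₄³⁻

pKa₁ = 2.21, pKa₂ = 7.21, pKa₃ = 12.31. For a polyprotic acid the predominant species crosses at each pKa: below pKa_n the protonated form dominates, above it the deprotonated form does. At pH = 11.7, the predominant species is HPO₄²⁻.

HPO₄²⁻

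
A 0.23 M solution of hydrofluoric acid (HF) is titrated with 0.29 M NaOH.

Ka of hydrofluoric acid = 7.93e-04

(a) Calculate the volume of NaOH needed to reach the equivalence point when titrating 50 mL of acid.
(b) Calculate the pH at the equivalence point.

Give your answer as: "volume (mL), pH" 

moles acid = 0.23 × 50/1000 = 0.0115 mol; V_base = moles/0.29 × 1000 = 39.7 mL. At equivalence only the conjugate base is present: [A⁻] = 0.0115/0.090 = 1.2827e-01 M. Kb = Kw/Ka = 1.26e-11; [OH⁻] = √(Kb × [A⁻]) = 1.2718e-06; pOH = 5.90; pH = 14 - pOH = 8.10.

V = 39.7 mL, pH = 8.10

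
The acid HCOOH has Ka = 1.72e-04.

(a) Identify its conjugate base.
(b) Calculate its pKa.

(a) The conjugate base is formed by removing one H⁺ from HCOOH, giving HCOO⁻. (b) pKa = -log(Ka) = -log(1.72e-04) = 3.76.

Conjugate base: HCOO⁻; pK_a = 3.76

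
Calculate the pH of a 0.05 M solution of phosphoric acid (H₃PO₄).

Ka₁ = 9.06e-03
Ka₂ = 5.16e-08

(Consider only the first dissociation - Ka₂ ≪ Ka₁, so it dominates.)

First dissociation dominates. From Ka₁ = [H⁺][HA⁻]/[H₂A], x² + Ka₁·x − Ka₁·C = 0 with C = 0.05 M and Ka₁ = 9.06e-03. Solving: [H⁺] = (−Ka₁ + √(Ka₁² + 4·Ka₁·C)) / 2 = 1.7231e-02 M. pH = -log(1.7231e-02) = 1.76.

pH = 1.76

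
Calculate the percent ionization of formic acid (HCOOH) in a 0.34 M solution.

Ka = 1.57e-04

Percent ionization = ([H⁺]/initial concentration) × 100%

Using Ka equilibrium: x² + Ka×x - Ka×C = 0. Solving: [H⁺] = 7.2281e-03. Percent = (7.2281e-03/0.34) × 100

Percent ionization = 2.13%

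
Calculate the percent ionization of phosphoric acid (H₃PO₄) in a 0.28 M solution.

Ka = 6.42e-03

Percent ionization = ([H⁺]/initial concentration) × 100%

Using Ka equilibrium: x² + Ka×x - Ka×C = 0. Solving: [H⁺] = 3.9309e-02. Percent = (3.9309e-02/0.28) × 100

Percent ionization = 14%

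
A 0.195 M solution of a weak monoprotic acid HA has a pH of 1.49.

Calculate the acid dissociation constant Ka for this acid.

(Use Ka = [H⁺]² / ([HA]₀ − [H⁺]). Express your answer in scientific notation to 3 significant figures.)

[H⁺] = 10^(−pH) = 10^(−1.49) = 3.236e-02 M. For HA ⇌ H⁺ + A⁻, Ka = [H⁺][A⁻]/[HA] = [H⁺]² / ([HA]₀ − [H⁺]) = (3.236e-02)² / (0.195 − 3.236e-02) = 6.44e-03.

K_a = 6.44e-03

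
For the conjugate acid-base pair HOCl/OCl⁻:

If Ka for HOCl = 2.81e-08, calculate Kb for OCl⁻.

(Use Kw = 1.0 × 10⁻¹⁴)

For a conjugate pair Ka × Kb = Kw, so Kb = Kw/Ka = 1.0 × 10⁻¹⁴ / 2.81e-08 = 3.56e-07.

K_b = 3.56e-07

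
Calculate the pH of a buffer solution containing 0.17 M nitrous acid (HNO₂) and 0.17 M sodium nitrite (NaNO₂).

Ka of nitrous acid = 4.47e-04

pKa = -log(4.47e-04) = 3.35. pH = pKa + log([A⁻]/[HA]) = 3.35 + log(0.17/0.17)

pH = 3.35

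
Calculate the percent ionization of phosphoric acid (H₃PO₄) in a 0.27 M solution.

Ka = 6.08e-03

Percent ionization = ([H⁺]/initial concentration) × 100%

Using Ka equilibrium: x² + Ka×x - Ka×C = 0. Solving: [H⁺] = 3.7591e-02. Percent = (3.7591e-02/0.27) × 100

Percent ionization = 13.9%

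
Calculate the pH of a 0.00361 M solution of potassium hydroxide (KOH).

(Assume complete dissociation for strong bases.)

[OH⁻] = 0.00361 M for strong base. pOH = -log[OH⁻] = 2.44, pH = 14 - pOH

pH = 11.56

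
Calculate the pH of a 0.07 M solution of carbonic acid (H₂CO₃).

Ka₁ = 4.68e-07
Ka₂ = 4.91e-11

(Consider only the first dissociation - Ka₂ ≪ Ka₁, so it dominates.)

First dissociation dominates. From Ka₁ = [H⁺][HA⁻]/[H₂A], x² + Ka₁·x − Ka₁·C = 0 with C = 0.07 M and Ka₁ = 4.68e-07. Solving: [H⁺] = (−Ka₁ + √(Ka₁² + 4·Ka₁·C)) / 2 = 1.8076e-04 M. pH = -log(1.8076e-04) = 3.74.

pH = 3.74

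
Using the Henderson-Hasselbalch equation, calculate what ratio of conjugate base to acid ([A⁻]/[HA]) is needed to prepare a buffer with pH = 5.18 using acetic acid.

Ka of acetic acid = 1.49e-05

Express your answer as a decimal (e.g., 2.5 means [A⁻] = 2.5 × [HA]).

pKa = -log(1.49e-05) = 4.8268. pH = pKa + log([A⁻]/[HA]), so log([A⁻]/[HA]) = pH − pKa = 5.18 − 4.8268 = 0.3532. [A⁻]/[HA] = 10^(0.3532) = 2.26

[A⁻]/[HA] = 2.26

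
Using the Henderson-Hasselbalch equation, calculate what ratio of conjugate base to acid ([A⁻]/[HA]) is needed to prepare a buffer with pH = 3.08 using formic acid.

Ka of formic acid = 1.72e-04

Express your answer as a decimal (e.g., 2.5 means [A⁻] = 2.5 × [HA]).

pKa = -log(1.72e-04) = 3.7645. pH = pKa + log([A⁻]/[HA]), so log([A⁻]/[HA]) = pH − pKa = 3.08 − 3.7645 = -0.6845. [A⁻]/[HA] = 10^(-0.6845) = 0.207

[A⁻]/[HA] = 0.207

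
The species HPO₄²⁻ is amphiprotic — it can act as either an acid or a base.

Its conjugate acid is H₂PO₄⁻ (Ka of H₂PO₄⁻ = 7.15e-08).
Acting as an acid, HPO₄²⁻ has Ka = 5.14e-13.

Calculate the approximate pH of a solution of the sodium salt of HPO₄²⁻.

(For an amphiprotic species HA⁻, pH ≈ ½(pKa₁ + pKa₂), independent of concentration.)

pKa₁ = -log(7.15e-08) = 7.15; pKa₂ = -log(5.14e-13) = 12.29. For an amphiprotic species, pH ≈ ½(pKa₁ + pKa₂) = ½(7.15 + 12.29) = 9.72.

pH = 9.72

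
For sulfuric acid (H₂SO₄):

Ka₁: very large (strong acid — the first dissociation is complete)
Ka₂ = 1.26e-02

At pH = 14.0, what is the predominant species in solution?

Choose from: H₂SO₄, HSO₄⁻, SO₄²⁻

The first dissociation is complete, so H₂SO₄ itself is never the predominant species in water; pKa₂ = -log(1.26e-02) = 1.90. For a polyprotic acid the predominant species crosses at each pKa: below pKa_n the protonated form dominates, above it the deprotonated form does. At pH = 14.0, the predominant species is SO₄²⁻.

SO₄²⁻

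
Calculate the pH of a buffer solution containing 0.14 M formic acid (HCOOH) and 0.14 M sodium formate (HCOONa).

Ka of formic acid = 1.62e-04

pKa = -log(1.62e-04) = 3.79. pH = pKa + log([A⁻]/[HA]) = 3.79 + log(0.14/0.14)

pH = 3.79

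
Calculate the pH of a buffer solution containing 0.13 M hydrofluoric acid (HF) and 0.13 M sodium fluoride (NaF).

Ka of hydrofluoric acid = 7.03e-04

pKa = -log(7.03e-04) = 3.15. pH = pKa + log([A⁻]/[HA]) = 3.15 + log(0.13/0.13)

pH = 3.15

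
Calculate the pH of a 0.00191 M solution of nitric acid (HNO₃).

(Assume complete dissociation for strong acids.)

[H⁺] = 0.00191 M for strong acid. pH = -log[H⁺] = -log(0.00191)

pH = 2.72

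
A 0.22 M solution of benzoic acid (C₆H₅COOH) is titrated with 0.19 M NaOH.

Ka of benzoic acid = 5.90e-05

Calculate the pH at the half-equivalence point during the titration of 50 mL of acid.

At half-equivalence [HA] = [A⁻], so Henderson-Hasselbalch gives pH = pKa = -log(5.90e-05) = 4.23.

pH = pKa = 4.23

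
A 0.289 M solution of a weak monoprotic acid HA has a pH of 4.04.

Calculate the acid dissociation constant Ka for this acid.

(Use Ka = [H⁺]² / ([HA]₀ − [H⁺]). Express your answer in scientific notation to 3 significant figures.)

[H⁺] = 10^(−pH) = 10^(−4.04) = 9.120e-05 M. For HA ⇌ H⁺ + A⁻, Ka = [H⁺][A⁻]/[HA] = [H⁺]² / ([HA]₀ − [H⁺]) = (9.120e-05)² / (0.289 − 9.120e-05) = 2.88e-08.

K_a = 2.88e-08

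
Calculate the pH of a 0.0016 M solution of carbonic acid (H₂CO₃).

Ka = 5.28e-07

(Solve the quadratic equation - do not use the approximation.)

x² + Ka×x - Ka×C = 0. Using quadratic formula: [H⁺] = 2.8803e-05

pH = 4.54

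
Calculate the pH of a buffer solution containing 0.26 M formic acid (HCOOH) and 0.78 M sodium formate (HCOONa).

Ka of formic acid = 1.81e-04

pKa = -log(1.81e-04) = 3.74. pH = pKa + log([A⁻]/[HA]) = 3.74 + log(0.78/0.26)

pH = 4.22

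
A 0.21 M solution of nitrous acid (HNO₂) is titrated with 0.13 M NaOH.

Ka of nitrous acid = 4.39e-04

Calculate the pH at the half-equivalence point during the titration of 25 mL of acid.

At half-equivalence [HA] = [A⁻], so Henderson-Hasselbalch gives pH = pKa = -log(4.39e-04) = 3.36.

pH = pKa = 3.36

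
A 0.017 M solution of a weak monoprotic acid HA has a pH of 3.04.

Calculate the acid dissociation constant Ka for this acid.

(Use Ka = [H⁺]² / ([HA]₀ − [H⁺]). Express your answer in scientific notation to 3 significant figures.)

[H⁺] = 10^(−pH) = 10^(−3.04) = 9.120e-04 M. For HA ⇌ H⁺ + A⁻, Ka = [H⁺][A⁻]/[HA] = [H⁺]² / ([HA]₀ − [H⁺]) = (9.120e-04)² / (0.017 − 9.120e-04) = 5.17e-05.

K_a = 5.17e-05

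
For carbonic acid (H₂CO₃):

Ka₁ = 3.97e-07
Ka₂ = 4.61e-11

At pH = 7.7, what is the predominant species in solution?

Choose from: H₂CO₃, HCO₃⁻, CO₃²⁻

pKa₁ = 6.40, pKa₂ = 10.34. For a polyprotic acid the predominant species crosses at each pKa: below pKa_n the protonated form dominates, above it the deprotonated form does. At pH = 7.7, the predominant species is HCO₃⁻.

HCO₃⁻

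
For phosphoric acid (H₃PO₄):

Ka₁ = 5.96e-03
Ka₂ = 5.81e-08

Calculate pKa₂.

pKa₂ = -log(Ka₂) = -log(5.81e-08) = 7.24.

pK_{a2} = 7.24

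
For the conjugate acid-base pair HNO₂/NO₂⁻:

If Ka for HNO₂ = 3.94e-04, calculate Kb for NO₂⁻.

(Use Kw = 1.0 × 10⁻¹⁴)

For a conjugate pair Ka × Kb = Kw, so Kb = Kw/Ka = 1.0 × 10⁻¹⁴ / 3.94e-04 = 2.54e-11.

K_b = 2.54e-11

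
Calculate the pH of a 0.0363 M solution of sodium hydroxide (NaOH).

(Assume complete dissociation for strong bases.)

[OH⁻] = 0.0363 M for strong base. pOH = -log[OH⁻] = 1.44, pH = 14 - pOH

pH = 12.56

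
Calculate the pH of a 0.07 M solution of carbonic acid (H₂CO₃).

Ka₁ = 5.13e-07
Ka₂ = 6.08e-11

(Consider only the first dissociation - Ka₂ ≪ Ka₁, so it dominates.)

First dissociation dominates. From Ka₁ = [H⁺][HA⁻]/[H₂A], x² + Ka₁·x − Ka₁·C = 0 with C = 0.07 M and Ka₁ = 5.13e-07. Solving: [H⁺] = (−Ka₁ + √(Ka₁² + 4·Ka₁·C)) / 2 = 1.8924e-04 M. pH = -log(1.8924e-04) = 3.72.

pH = 3.72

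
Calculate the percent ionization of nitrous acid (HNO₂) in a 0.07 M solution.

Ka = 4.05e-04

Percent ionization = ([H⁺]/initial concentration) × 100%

Using Ka equilibrium: x² + Ka×x - Ka×C = 0. Solving: [H⁺] = 5.1258e-03. Percent = (5.1258e-03/0.07) × 100

Percent ionization = 7.32%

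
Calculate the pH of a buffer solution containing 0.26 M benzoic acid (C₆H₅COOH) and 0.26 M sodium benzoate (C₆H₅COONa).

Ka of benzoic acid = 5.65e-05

pKa = -log(5.65e-05) = 4.25. pH = pKa + log([A⁻]/[HA]) = 4.25 + log(0.26/0.26)

pH = 4.25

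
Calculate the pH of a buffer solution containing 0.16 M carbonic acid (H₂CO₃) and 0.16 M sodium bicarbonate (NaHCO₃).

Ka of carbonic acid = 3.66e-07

pKa = -log(3.66e-07) = 6.44. pH = pKa + log([A⁻]/[HA]) = 6.44 + log(0.16/0.16)

pH = 6.44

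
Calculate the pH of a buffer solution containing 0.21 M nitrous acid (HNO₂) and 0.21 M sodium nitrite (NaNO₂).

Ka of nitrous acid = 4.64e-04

pKa = -log(4.64e-04) = 3.33. pH = pKa + log([A⁻]/[HA]) = 3.33 + log(0.21/0.21)

pH = 3.33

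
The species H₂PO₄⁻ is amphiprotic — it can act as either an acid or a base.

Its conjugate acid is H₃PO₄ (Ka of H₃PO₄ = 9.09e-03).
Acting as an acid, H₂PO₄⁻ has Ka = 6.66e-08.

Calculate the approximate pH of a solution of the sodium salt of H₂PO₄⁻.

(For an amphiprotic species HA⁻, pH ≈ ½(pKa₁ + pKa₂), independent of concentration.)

pKa₁ = -log(9.09e-03) = 2.04; pKa₂ = -log(6.66e-08) = 7.18. For an amphiprotic species, pH ≈ ½(pKa₁ + pKa₂) = ½(2.04 + 7.18) = 4.61.

pH = 4.61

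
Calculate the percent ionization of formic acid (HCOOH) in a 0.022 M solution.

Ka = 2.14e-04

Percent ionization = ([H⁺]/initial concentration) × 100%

Using Ka equilibrium: x² + Ka×x - Ka×C = 0. Solving: [H⁺] = 2.0654e-03. Percent = (2.0654e-03/0.022) × 100

Percent ionization = 9.39%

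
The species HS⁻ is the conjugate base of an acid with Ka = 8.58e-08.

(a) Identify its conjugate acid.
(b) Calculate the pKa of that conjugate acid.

(a) The conjugate acid is formed by adding one H⁺ to HS⁻, giving H₂S. (b) pKa = -log(Ka) = -log(8.58e-08) = 7.07.

Conjugate acid: H₂S; pK_a = 7.07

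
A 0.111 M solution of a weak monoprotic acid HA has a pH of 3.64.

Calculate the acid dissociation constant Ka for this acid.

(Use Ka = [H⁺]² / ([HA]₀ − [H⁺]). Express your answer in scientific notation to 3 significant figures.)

[H⁺] = 10^(−pH) = 10^(−3.64) = 2.291e-04 M. For HA ⇌ H⁺ + A⁻, Ka = [H⁺][A⁻]/[HA] = [H⁺]² / ([HA]₀ − [H⁺]) = (2.291e-04)² / (0.111 − 2.291e-04) = 4.74e-07.

K_a = 4.74e-07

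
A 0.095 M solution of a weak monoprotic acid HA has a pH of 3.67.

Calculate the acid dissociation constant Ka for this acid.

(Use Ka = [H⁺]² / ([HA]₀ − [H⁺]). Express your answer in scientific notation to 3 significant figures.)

[H⁺] = 10^(−pH) = 10^(−3.67) = 2.138e-04 M. For HA ⇌ H⁺ + A⁻, Ka = [H⁺][A⁻]/[HA] = [H⁺]² / ([HA]₀ − [H⁺]) = (2.138e-04)² / (0.095 − 2.138e-04) = 4.82e-07.

K_a = 4.82e-07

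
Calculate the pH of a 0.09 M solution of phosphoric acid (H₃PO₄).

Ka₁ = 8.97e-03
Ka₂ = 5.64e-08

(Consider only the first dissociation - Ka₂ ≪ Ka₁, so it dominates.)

First dissociation dominates. From Ka₁ = [H⁺][HA⁻]/[H₂A], x² + Ka₁·x − Ka₁·C = 0 with C = 0.09 M and Ka₁ = 8.97e-03. Solving: [H⁺] = (−Ka₁ + √(Ka₁² + 4·Ka₁·C)) / 2 = 2.4280e-02 M. pH = -log(2.4280e-02) = 1.61.

pH = 1.61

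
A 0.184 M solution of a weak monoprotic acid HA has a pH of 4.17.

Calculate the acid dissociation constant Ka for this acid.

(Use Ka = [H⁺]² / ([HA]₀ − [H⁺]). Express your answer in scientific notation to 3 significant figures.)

[H⁺] = 10^(−pH) = 10^(−4.17) = 6.761e-05 M. For HA ⇌ H⁺ + A⁻, Ka = [H⁺][A⁻]/[HA] = [H⁺]² / ([HA]₀ − [H⁺]) = (6.761e-05)² / (0.184 − 6.761e-05) = 2.49e-08.

K_a = 2.49e-08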